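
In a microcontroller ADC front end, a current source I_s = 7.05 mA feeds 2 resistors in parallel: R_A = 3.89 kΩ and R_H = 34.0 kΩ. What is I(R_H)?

For two parallel branches, I_k = I_s · (other R)/(sum of R).
I(R_H) = 7.05 × 3.89/(3.89 + 34.0) = 7.05 × 0.1027 = 0.7238 mA.

I ≈ 0.724 mA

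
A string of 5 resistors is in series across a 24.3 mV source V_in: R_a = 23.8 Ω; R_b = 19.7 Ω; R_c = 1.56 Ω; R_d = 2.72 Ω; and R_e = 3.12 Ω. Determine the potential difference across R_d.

ΣR = 23.8 + 19.7 + 1.56 + 2.72 + 3.12 = 50.90 Ω.
Voltage divider: V = V_in · (2.720 / 50.90) = 24.3 × 0.05344 = 1.299 mV.

V ≈ 1.30 mV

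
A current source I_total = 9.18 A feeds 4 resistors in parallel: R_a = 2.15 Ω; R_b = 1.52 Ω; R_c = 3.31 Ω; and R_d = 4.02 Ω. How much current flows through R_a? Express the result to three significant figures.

I ≈ 2.55 A

Conductances: ΣG = 1/2.15 + 1/1.52 + 1/3.31 + 1/4.02 = 1.674 (1/Ω).
R_a takes the fraction G_k/ΣG = 0.4651/1.674 = 0.2779, so I = 9.18 × 0.2779 = 2.551 A.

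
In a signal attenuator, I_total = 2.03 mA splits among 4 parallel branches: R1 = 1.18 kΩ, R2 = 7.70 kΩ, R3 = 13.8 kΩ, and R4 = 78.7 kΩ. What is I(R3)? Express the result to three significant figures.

Total conductance ΣG = 1/1.18 + 1/7.70 + 1/13.8 + 1/78.7 = 1.062 (units of 1/kΩ).
By the current-divider rule, I = I_total · G_k/ΣG = 2.03 × 0.06820 = 0.1384 mA.

I ≈ 0.138 mA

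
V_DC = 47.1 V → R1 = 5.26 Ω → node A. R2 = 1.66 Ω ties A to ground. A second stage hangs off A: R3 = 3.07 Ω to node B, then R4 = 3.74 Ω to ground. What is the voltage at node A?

The second stage (R3 + R4 = 6.810 Ω) loads node A in parallel with R2.
Effective lower resistance at A: R2 ‖ 6.810 = 1.335 Ω.
So V_A = 47.1 × 0.2024 = 9.532 V.

V_A ≈ 9.53 V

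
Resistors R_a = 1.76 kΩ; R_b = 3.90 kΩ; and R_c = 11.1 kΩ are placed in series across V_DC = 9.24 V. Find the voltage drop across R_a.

V ≈ 0.970 V

ΣR = 1.76 + 3.90 + 11.1 = 16.76 kΩ.
Voltage divider: V = V_DC · (1.760 / 16.76) = 9.24 × 0.1050 = 0.9703 V.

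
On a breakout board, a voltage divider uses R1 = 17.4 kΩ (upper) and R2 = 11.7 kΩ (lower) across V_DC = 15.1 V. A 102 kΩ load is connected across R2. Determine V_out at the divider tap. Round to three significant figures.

V_out ≈ 5.68 V

The load sits in parallel with R2, giving an effective lower resistance R2' = R2·R_L/(R2+R_L) = 10.50 kΩ.
Then V_out = V_DC · R2'/(R1 + R2') = 15.1 × 10.50/27.90 = 5.681 V.
(Unloaded it would be 6.07 V; the load pulls it down.)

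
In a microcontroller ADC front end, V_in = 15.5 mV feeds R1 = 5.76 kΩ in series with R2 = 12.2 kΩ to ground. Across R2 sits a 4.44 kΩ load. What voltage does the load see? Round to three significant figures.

V_out ≈ 5.60 mV

First combine the lower leg with the load: R2 ‖ R_L = 3.255 kΩ.
Voltage divider with the loaded lower leg: V_out = 15.5 × 3.255/(5.76 + 3.255) = 15.5 × 0.3611 = 5.597 mV.
(Unloaded it would be 10.5 mV; the load pulls it down.)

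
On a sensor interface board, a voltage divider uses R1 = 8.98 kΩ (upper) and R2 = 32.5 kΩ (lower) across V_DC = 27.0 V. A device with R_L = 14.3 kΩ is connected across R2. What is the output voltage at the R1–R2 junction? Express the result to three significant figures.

R2 ‖ R_L = (32.5 × 14.3)/(32.5 + 14.3) = 9.931 kΩ.
Voltage divider with the loaded lower leg: V_out = 27.0 × 9.931/(8.98 + 9.931) = 27.0 × 0.5251 = 14.18 V.
(Unloaded it would be 21.2 V; the load pulls it down.)

V_out ≈ 14.2 V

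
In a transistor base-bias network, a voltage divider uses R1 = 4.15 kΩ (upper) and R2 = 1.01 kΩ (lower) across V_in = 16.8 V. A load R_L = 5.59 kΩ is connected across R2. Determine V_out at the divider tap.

R2 ‖ R_L = (1.01 × 5.59)/(1.01 + 5.59) = 0.8554 kΩ.
Then V_out = V_in · R2'/(R1 + R2') = 16.8 × 0.8554/5.005 = 2.871 V.

V_out ≈ 2.87 V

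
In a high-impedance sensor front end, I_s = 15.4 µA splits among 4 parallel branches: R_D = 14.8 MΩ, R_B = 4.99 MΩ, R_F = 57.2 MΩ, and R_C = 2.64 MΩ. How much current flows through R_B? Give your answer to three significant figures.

ΣG = 1/14.8 + 1/4.99 + 1/57.2 + 1/2.64 = 0.6642.
Current divider: I(R_B) = I_s · G_k/ΣG = 15.4 × (0.2004/0.6642) = 15.4 × 0.3017 = 4.646 µA.

I ≈ 4.65 µA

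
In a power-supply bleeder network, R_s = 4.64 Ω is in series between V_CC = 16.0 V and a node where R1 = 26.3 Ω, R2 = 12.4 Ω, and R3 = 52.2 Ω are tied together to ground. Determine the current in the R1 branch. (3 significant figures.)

I ≈ 0.371 A

Combine the parallel branches: R_p = (1/26.3 + 1/12.4 + 1/52.2)⁻¹ = 7.256 Ω.
V_A by voltage divider: V_A = 16.0 × 7.256/(4.64 + 7.256) = 9.759 V.
I(R1) = V_A / R1 = 9.759/26.3 = 0.3711 A.
(Equivalently: I_total = 1.345 A, then current-divider fraction G_k/ΣG = 0.2759.)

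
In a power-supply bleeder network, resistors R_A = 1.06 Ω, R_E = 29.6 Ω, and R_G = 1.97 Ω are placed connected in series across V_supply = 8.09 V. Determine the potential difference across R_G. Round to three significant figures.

V ≈ 0.488 V

Series total: ΣR = 1.06 + 29.6 + 1.97 = 32.63 Ω.
Voltage divider: V = V_supply · (1.970 / 32.63) = 8.09 × 0.06037 = 0.4884 V.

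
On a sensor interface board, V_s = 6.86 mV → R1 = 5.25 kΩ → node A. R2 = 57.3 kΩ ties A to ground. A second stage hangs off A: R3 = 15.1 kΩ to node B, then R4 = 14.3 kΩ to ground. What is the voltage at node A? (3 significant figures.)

V_A ≈ 5.40 mV

Node A sees R2 in parallel with the series input of stage 2, R3 + R4 = 29.40 kΩ.
R2 ‖ (R3+R4) = 19.43 kΩ.
First divider: V_A = V_s · 19.43/(5.25 + 19.43) = 5.401 mV.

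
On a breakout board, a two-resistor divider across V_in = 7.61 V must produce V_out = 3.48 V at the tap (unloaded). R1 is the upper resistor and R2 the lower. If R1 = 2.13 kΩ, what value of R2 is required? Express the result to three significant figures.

R2 ≈ 1.79 kΩ

The divider ratio is R2/(R1+R2) = 3.48/7.61 = 0.4573.
So R2 = R1 · V_out/(V_in − V_out) = 2.13 × 3.48/(7.61 − 3.48) = 2.13 × 0.8426 = 1.795 kΩ.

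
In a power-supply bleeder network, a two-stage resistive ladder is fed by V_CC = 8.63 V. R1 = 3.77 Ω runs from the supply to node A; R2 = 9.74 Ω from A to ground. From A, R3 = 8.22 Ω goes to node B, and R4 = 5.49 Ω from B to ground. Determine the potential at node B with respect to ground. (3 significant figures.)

V_B ≈ 2.08 V

Node A sees R2 in parallel with the series input of stage 2, R3 + R4 = 13.71 Ω.
Effective lower resistance at A: R2 ‖ 13.71 = 5.694 Ω.
So V_A = 8.63 × 0.6017 = 5.192 V.
V_B = V_A × 0.4004 = 2.079 V.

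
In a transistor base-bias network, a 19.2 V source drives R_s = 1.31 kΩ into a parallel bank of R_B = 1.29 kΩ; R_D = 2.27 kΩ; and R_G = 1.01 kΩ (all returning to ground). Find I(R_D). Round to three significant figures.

Parallel bank: R_p = 1/(1/1.29 + 1/2.27 + 1/1.01) = 0.4533 kΩ.
V_A by voltage divider: V_A = 19.2 × 0.4533/(1.31 + 0.4533) = 4.936 V.
Branch current I = V_A/R_D = 4.936/2.27 = 2.175 mA.
(Equivalently: I_total = 10.89 mA, then current-divider fraction G_k/ΣG = 0.1997.)

I ≈ 2.17 mA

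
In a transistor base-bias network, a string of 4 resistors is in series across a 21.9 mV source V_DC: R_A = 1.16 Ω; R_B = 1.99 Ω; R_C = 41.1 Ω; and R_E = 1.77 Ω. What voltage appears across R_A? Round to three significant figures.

V ≈ 0.552 mV

Series total: ΣR = 1.16 + 1.99 + 41.1 + 1.77 = 46.02 Ω.
Voltage divider: V = V_DC · (1.160 / 46.02) = 21.9 × 0.02521 = 0.5520 mV.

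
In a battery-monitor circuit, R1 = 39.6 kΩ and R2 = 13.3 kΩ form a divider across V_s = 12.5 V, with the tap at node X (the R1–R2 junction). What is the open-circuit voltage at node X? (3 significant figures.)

Open-circuit (no load on X): V_th = V_s · R2/(R1 + R2) = 12.5 × 13.3/(39.60 + 13.3) = 3.143 V.

V_th ≈ 3.14 V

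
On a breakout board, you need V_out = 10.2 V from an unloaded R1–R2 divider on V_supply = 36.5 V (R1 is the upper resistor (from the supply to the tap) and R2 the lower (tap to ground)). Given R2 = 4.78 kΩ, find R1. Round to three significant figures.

V_out/V_supply = R2/(R1+R2) = 0.2795.
R1 = R2·(1/k − 1) = 4.78 × 2.578 = 12.32 kΩ.

R1 ≈ 12.3 kΩ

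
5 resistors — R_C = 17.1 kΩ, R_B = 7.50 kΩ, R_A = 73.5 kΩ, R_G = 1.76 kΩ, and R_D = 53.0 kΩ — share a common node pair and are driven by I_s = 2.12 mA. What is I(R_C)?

I ≈ 0.156 mA

Total conductance ΣG = 1/17.1 + 1/7.50 + 1/73.5 + 1/1.76 + 1/53.0 = 0.7925 (units of 1/kΩ).
Current divider: I(R_C) = I_s · G_k/ΣG = 2.12 × (0.05848/0.7925) = 2.12 × 0.07379 = 0.1564 mA.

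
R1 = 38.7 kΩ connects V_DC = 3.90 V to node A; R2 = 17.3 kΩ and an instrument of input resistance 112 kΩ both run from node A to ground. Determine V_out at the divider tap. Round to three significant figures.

R2 ‖ R_L = (17.3 × 112)/(17.3 + 112) = 14.99 kΩ.
Voltage divider with the loaded lower leg: V_out = 3.90 × 14.99/(38.7 + 14.99) = 3.90 × 0.2791 = 1.089 V.

V_out ≈ 1.09 V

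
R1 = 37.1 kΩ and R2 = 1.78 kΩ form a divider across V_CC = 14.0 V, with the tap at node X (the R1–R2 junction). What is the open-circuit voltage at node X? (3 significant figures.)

V_th ≈ 0.641 V

V_th is the unloaded tap voltage: V_CC · R2/(R1+R2) = 14.0 × 0.04578 = 0.6409 V.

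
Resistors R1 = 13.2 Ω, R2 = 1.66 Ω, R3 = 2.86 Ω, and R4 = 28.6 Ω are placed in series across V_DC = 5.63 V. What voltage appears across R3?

ΣR = 13.2 + 1.66 + 2.86 + 28.6 = 46.32 Ω.
Voltage divider: V = V_DC · (2.860 / 46.32) = 5.63 × 0.06174 = 0.3476 V.

V ≈ 0.348 V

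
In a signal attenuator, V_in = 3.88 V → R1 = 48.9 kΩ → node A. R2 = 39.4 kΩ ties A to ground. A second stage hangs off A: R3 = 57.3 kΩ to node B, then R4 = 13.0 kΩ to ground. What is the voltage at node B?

V_B ≈ 0.244 V

Node A sees R2 in parallel with the series input of stage 2, R3 + R4 = 70.30 kΩ.
Effective lower resistance at A: R2 ‖ 70.30 = 25.25 kΩ.
First divider: V_A = V_in · 25.25/(48.9 + 25.25) = 1.321 V.
Then the unloaded second divider: V_B = V_A × R4/(R3+R4) = 1.321 × 0.1849 = 0.2443 V.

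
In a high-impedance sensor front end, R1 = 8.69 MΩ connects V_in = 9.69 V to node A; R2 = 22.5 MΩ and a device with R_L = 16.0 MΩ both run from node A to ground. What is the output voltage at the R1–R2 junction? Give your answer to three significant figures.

V_out ≈ 5.02 V

R2 ‖ R_L = (22.5 × 16.0)/(22.5 + 16.0) = 9.351 MΩ.
Now apply the divider: V_out = 9.69 × 0.5183 = 5.022 V.
(Unloaded it would be 6.99 V; the load pulls it down.)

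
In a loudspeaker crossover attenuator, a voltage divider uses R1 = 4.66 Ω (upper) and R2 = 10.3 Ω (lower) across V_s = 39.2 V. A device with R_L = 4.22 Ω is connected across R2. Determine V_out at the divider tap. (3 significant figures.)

The load sits in parallel with R2, giving an effective lower resistance R2' = R2·R_L/(R2+R_L) = 2.994 Ω.
Now apply the divider: V_out = 39.2 × 0.3911 = 15.33 V.

V_out ≈ 15.3 V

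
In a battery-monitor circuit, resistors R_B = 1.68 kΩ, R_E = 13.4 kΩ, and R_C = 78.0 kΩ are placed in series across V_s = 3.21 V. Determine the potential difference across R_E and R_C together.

Total series resistance ΣR = 1.68 + 13.4 + 78.0 = 93.08 kΩ.
R_{R_E..R_C} = 13.4 + 78.0 = 91.40 kΩ.
V = V_s · R/ΣR = 3.21 × 0.9820 = 3.152 V.

V ≈ 3.15 V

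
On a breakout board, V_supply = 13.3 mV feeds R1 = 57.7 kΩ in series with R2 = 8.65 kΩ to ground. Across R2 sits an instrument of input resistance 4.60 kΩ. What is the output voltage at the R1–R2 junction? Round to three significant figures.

V_out ≈ 0.658 mV

First combine the lower leg with the load: R2 ‖ R_L = 3.003 kΩ.
Voltage divider with the loaded lower leg: V_out = 13.3 × 3.003/(57.7 + 3.003) = 13.3 × 0.04947 = 0.6580 mV.
(Unloaded it would be 1.73 mV; the load pulls it down.)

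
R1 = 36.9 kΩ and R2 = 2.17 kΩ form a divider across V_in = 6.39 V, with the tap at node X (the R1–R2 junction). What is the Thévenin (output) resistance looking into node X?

R_th ≈ 2.05 kΩ

With V_in suppressed (replaced by a short), R_th = R1 ‖ R2 = (36.90 × 2.17)/(36.90 + 2.17) = 2.049 kΩ.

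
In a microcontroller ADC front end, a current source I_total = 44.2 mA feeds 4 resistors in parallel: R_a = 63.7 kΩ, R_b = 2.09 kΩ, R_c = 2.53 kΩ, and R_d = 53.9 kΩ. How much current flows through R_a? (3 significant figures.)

Total conductance ΣG = 1/63.7 + 1/2.09 + 1/2.53 + 1/53.9 = 0.9080 (units of 1/kΩ).
R_a takes the fraction G_k/ΣG = 0.01570/0.9080 = 0.01729, so I = 44.2 × 0.01729 = 0.7642 mA.

I ≈ 0.764 mA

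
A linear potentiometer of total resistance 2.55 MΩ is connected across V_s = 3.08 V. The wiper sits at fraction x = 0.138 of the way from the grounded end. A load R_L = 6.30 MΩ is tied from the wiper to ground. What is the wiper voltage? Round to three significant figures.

The pot divides into 2.198 MΩ above the wiper and 0.3519 MΩ below.
(x·R_p) ‖ R_L = 0.3333 MΩ.
V_out = 3.08 × 0.3333/(2.198 + 0.3333) = 0.4055 V.

V_out ≈ 0.406 V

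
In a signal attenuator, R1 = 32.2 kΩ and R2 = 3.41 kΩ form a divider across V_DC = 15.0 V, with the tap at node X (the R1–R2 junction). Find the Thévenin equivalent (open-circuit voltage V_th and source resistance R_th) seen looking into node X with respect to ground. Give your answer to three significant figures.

With X open, the divider is unloaded: V_th = 15.0 × 3.41/35.61 = 1.436 V.
With V_DC suppressed (replaced by a short), R_th = R1 ‖ R2 = (32.20 × 3.41)/(32.20 + 3.41) = 3.083 kΩ.

V_th ≈ 1.44 V, R_th ≈ 3.08 kΩ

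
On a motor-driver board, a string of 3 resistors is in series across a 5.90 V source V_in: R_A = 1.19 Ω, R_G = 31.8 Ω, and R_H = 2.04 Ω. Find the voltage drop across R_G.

V ≈ 5.36 V

Series total: ΣR = 1.19 + 31.8 + 2.04 = 35.03 Ω.
V = V_in · R/ΣR = 5.90 × 0.9078 = 5.356 V.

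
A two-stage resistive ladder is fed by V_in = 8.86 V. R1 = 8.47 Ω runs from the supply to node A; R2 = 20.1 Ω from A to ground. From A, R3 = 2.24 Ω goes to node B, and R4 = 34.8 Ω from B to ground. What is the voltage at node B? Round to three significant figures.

Node A sees R2 in parallel with the series input of stage 2, R3 + R4 = 37.04 Ω.
Effective lower resistance at A: R2 ‖ 37.04 = 13.03 Ω.
So V_A = 8.86 × 0.6060 = 5.369 V.
Stage 2 is unloaded, so V_B = V_A · R4/(R3+R4) = 5.369 × 34.8/37.04 = 5.045 V.

V_B ≈ 5.04 V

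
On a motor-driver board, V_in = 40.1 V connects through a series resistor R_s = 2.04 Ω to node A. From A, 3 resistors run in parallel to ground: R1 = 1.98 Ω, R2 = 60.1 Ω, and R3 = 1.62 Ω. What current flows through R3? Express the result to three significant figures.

I ≈ 7.45 A

Parallel bank: R_p = 1/(1/1.98 + 1/60.1 + 1/1.62) = 0.8780 Ω.
V_A by voltage divider: V_A = 40.1 × 0.8780/(2.04 + 0.8780) = 12.07 V.
Branch current I = V_A/R3 = 12.07/1.62 = 7.448 A.
(Equivalently: I_total = 13.74 A, then current-divider fraction G_k/ΣG = 0.5420.)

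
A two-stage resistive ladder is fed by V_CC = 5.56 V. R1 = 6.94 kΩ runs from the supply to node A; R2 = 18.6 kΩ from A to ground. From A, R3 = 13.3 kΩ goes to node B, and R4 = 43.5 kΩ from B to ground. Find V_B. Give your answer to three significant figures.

The second stage (R3 + R4 = 56.80 kΩ) loads node A in parallel with R2.
Effective lower resistance at A: R2 ‖ 56.80 = 14.01 kΩ.
So V_A = 5.56 × 0.6688 = 3.718 V.
V_B = V_A × 0.7658 = 2.848 V.

V_B ≈ 2.85 V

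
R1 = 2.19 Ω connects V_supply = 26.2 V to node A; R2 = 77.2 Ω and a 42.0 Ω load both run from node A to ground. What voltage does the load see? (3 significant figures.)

V_out ≈ 24.2 V

The load sits in parallel with R2, giving an effective lower resistance R2' = R2·R_L/(R2+R_L) = 27.20 Ω.
Voltage divider with the loaded lower leg: V_out = 26.2 × 27.20/(2.19 + 27.20) = 26.2 × 0.9255 = 24.25 V.
(Unloaded it would be 25.5 V; the load pulls it down.)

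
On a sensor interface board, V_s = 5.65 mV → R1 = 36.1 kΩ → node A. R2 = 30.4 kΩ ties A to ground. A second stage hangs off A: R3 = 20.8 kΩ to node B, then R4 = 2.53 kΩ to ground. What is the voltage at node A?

V_A ≈ 1.51 mV

The second stage (R3 + R4 = 23.33 kΩ) loads node A in parallel with R2.
Effective lower resistance at A: R2 ‖ 23.33 = 13.20 kΩ.
V_A = 5.65 × 13.20/(36.1 + 13.20) = 1.513 mV.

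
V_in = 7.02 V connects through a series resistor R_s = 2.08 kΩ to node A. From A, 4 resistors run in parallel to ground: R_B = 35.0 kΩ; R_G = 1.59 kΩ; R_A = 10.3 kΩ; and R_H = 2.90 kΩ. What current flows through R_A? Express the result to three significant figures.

I ≈ 0.207 mA

Equivalent of the parallel group: R_p = 0.9096 kΩ.
V_A by voltage divider: V_A = 7.02 × 0.9096/(2.08 + 0.9096) = 2.136 V.
Branch current I = V_A/R_A = 2.136/10.3 = 0.2074 mA.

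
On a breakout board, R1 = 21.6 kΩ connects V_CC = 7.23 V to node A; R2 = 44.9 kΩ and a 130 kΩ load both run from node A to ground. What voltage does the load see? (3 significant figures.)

The load sits in parallel with R2, giving an effective lower resistance R2' = R2·R_L/(R2+R_L) = 33.37 kΩ.
Voltage divider with the loaded lower leg: V_out = 7.23 × 33.37/(21.6 + 33.37) = 7.23 × 0.6071 = 4.389 V.

V_out ≈ 4.39 V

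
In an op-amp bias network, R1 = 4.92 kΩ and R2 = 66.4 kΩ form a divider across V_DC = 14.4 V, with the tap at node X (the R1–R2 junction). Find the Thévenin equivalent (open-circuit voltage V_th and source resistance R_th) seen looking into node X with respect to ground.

With X open, the divider is unloaded: V_th = 14.4 × 66.4/71.32 = 13.41 V.
Looking into X with the source shorted: R_th = R1·R2/(R1+R2) = 4.920 × 66.4/71.32 = 4.581 kΩ.

V_th ≈ 13.4 V, R_th ≈ 4.58 kΩ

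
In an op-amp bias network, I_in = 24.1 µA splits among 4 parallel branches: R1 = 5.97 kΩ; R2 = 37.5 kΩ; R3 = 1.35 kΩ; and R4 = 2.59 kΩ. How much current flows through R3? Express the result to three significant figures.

I ≈ 13.5 µA

Total conductance ΣG = 1/5.97 + 1/37.5 + 1/1.35 + 1/2.59 = 1.321 (units of 1/kΩ).
By the current-divider rule, I = I_in · G_k/ΣG = 24.1 × 0.5607 = 13.51 µA.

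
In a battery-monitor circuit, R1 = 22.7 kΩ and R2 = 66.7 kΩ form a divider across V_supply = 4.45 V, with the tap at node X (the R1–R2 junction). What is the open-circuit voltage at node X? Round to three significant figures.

With X open, the divider is unloaded: V_th = 4.45 × 66.7/89.40 = 3.320 V.

V_th ≈ 3.32 V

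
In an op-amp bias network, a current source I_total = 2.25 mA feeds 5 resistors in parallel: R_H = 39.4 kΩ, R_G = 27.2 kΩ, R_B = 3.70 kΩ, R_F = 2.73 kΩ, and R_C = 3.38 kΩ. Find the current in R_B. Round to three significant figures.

I ≈ 0.611 mA

ΣG = 1/39.4 + 1/27.2 + 1/3.70 + 1/2.73 + 1/3.38 = 0.9946.
By the current-divider rule, I = I_total · G_k/ΣG = 2.25 × 0.2717 = 0.6114 mA.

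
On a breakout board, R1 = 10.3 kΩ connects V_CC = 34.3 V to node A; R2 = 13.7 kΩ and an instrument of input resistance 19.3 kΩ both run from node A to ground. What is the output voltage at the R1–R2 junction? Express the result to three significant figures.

The load sits in parallel with R2, giving an effective lower resistance R2' = R2·R_L/(R2+R_L) = 8.012 kΩ.
Then V_out = V_CC · R2'/(R1 + R2') = 34.3 × 8.012/18.31 = 15.01 V.

V_out ≈ 15.0 V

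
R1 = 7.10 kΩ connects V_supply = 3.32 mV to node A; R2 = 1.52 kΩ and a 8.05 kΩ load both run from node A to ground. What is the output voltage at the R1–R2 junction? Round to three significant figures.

R2 ‖ R_L = (1.52 × 8.05)/(1.52 + 8.05) = 1.279 kΩ.
Now apply the divider: V_out = 3.32 × 0.1526 = 0.5066 mV.

V_out ≈ 0.507 mV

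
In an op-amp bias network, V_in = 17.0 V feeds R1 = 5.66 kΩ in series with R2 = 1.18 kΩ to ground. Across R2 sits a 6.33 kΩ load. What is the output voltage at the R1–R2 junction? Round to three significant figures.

First combine the lower leg with the load: R2 ‖ R_L = 0.9946 kΩ.
Then V_out = V_in · R2'/(R1 + R2') = 17.0 × 0.9946/6.655 = 2.541 V.

V_out ≈ 2.54 V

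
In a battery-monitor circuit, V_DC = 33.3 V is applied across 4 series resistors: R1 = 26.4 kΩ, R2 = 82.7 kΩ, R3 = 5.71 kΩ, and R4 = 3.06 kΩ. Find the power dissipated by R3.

P ≈ 0.456 mW

The common current is I = 33.3/117.9 = 0.2825 mA.
V(R3) = I·R = 1.613 V; P = V·I = 1.613 × 0.2825 = 0.4557 mW.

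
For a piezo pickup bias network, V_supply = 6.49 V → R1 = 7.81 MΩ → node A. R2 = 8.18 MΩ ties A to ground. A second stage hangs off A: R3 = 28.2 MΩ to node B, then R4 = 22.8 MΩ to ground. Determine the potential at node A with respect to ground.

Node A sees R2 in parallel with the series input of stage 2, R3 + R4 = 51.00 MΩ.
Effective lower resistance at A: R2 ‖ 51.00 = 7.049 MΩ.
So V_A = 6.49 × 0.4744 = 3.079 V.

V_A ≈ 3.08 V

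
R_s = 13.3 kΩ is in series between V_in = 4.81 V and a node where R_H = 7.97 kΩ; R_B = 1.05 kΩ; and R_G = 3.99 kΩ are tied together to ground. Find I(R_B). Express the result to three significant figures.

Equivalent of the parallel group: R_p = 0.7527 kΩ.
V_A by voltage divider: V_A = 4.81 × 0.7527/(13.3 + 0.7527) = 0.2576 V.
Branch current I = V_A/R_B = 0.2576/1.05 = 0.2454 mA.

I ≈ 0.245 mA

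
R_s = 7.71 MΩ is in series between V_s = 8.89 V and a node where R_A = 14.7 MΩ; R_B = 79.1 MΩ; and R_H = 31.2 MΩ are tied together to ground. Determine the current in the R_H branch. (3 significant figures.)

I ≈ 0.152 µA

Equivalent of the parallel group: R_p = 8.871 MΩ.
V_A by voltage divider: V_A = 8.89 × 8.871/(7.71 + 8.871) = 4.756 V.
Branch current I = V_A/R_H = 4.756/31.2 = 0.1524 µA.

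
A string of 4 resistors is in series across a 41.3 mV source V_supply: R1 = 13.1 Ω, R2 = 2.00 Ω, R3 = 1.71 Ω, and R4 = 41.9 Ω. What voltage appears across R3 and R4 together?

ΣR = 13.1 + 2.00 + 1.71 + 41.9 = 58.71 Ω.
R_{R3..R4} = 1.71 + 41.9 = 43.61 Ω.
Voltage divider: V = V_supply · (43.61 / 58.71) = 41.3 × 0.7428 = 30.68 mV.

V ≈ 30.7 mV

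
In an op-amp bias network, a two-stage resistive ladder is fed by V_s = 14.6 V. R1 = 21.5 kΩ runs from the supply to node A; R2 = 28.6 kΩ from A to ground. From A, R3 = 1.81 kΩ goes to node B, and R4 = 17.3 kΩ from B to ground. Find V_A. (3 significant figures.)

The second stage (R3 + R4 = 19.11 kΩ) loads node A in parallel with R2.
Effective lower resistance at A: R2 ‖ 19.11 = 11.46 kΩ.
So V_A = 14.6 × 0.3476 = 5.075 V.

V_A ≈ 5.08 V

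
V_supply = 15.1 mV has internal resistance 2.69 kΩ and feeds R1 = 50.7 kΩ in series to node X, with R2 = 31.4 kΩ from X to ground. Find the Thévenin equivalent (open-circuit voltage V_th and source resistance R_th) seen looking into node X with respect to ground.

R1' = 2.69 + 50.7 = 53.39 kΩ (source resistance + R1).
Open-circuit (no load on X): V_th = V_supply · R2/(R1' + R2) = 15.1 × 31.4/(53.39 + 31.4) = 5.592 mV.
With V_supply suppressed (replaced by a short), R_th = R1' ‖ R2 = (53.39 × 31.4)/(53.39 + 31.4) = 19.77 kΩ.

V_th ≈ 5.59 mV, R_th ≈ 19.8 kΩ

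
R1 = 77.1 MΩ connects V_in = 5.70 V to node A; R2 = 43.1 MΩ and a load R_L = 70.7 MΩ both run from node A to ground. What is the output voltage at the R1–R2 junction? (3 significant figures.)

V_out ≈ 1.47 V

R2 ‖ R_L = (43.1 × 70.7)/(43.1 + 70.7) = 26.78 MΩ.
Now apply the divider: V_out = 5.70 × 0.2578 = 1.469 V.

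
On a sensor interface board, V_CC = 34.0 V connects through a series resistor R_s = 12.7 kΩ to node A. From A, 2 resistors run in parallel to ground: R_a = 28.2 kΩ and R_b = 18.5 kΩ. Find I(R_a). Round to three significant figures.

Combine the parallel branches: R_p = (1/28.2 + 1/18.5)⁻¹ = 11.17 kΩ.
Node voltage V_A = V_CC · R_p/(R_s + R_p) = 34.0 × 0.4680 = 15.91 V.
I(R_a) = V_A / R_a = 15.91/28.2 = 0.5642 mA.

I ≈ 0.564 mA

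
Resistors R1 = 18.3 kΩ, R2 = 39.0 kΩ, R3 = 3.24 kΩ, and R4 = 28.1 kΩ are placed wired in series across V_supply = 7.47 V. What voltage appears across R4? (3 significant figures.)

V ≈ 2.37 V

Total series resistance ΣR = 18.3 + 39.0 + 3.24 + 28.1 = 88.64 kΩ.
By the voltage-divider rule, V = 7.47 × 28.10/88.64 = 2.368 V.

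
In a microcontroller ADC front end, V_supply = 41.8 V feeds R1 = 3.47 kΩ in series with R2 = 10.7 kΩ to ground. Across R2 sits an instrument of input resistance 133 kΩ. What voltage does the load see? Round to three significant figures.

V_out ≈ 31.0 V

The load sits in parallel with R2, giving an effective lower resistance R2' = R2·R_L/(R2+R_L) = 9.903 kΩ.
Voltage divider with the loaded lower leg: V_out = 41.8 × 9.903/(3.47 + 9.903) = 41.8 × 0.7405 = 30.95 V.
(Unloaded it would be 31.6 V; the load pulls it down.)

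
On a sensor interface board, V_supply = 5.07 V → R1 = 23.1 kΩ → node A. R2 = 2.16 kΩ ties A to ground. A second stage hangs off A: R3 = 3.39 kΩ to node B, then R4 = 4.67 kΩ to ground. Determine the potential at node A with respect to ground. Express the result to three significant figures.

Looking into the second stage from A: R3 + R4 = 8.060 kΩ appears in parallel with R2.
Effective lower resistance at A: R2 ‖ 8.060 = 1.703 kΩ.
So V_A = 5.07 × 0.06868 = 0.3482 V.

V_A ≈ 0.348 V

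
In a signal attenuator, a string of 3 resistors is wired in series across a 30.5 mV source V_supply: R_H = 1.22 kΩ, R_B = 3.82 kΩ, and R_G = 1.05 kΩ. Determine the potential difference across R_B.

Series total: ΣR = 1.22 + 3.82 + 1.05 = 6.090 kΩ.
By the voltage-divider rule, V = 30.5 × 3.820/6.090 = 19.13 mV.

V ≈ 19.1 mV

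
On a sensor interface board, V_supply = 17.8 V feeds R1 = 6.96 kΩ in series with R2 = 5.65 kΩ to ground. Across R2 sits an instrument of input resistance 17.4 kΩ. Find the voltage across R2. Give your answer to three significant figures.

V_out ≈ 6.76 V

First combine the lower leg with the load: R2 ‖ R_L = 4.265 kΩ.
Now apply the divider: V_out = 17.8 × 0.3800 = 6.763 V.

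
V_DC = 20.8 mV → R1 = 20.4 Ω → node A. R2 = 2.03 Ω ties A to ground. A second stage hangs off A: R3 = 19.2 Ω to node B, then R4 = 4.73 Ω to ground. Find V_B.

Looking into the second stage from A: R3 + R4 = 23.93 Ω appears in parallel with R2.
R2 ‖ (R3+R4) = 1.871 Ω.
First divider: V_A = V_DC · 1.871/(20.4 + 1.871) = 1.748 mV.
Stage 2 is unloaded, so V_B = V_A · R4/(R3+R4) = 1.748 × 4.73/23.93 = 0.3454 mV.

V_B ≈ 0.345 mV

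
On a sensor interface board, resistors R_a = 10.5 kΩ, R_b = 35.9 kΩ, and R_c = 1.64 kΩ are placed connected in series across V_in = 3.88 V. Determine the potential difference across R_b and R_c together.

Total series resistance ΣR = 10.5 + 35.9 + 1.64 = 48.04 kΩ.
R_{R_b..R_c} = 35.9 + 1.64 = 37.54 kΩ.
By the voltage-divider rule, V = 3.88 × 37.54/48.04 = 3.032 V.

V ≈ 3.03 V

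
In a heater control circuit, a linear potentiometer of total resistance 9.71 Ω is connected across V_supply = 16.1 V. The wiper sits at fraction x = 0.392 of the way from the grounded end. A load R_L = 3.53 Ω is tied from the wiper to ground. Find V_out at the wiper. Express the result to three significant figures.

Split the track: R_lower = x·R_p = 3.806 Ω, R_upper = (1−x)·R_p = 5.904 Ω.
R_L loads the lower segment: effective lower R = 1.831 Ω.
Loaded-divider output: V_out = 16.1 × 0.2368 = 3.812 V.

V_out ≈ 3.81 V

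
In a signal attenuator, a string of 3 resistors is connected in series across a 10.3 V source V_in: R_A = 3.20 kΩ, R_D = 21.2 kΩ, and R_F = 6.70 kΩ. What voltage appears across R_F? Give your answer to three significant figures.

V ≈ 2.22 V

ΣR = 3.20 + 21.2 + 6.70 = 31.10 kΩ.
Voltage divider: V = V_in · (6.700 / 31.10) = 10.3 × 0.2154 = 2.219 V.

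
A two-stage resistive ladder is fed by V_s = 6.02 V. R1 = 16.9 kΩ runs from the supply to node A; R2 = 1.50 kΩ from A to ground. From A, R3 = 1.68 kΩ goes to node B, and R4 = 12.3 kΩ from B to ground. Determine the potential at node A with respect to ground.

V_A ≈ 0.447 V

The second stage (R3 + R4 = 13.98 kΩ) loads node A in parallel with R2.
Effective lower resistance at A: R2 ‖ 13.98 = 1.355 kΩ.
V_A = 6.02 × 1.355/(16.9 + 1.355) = 0.4467 V.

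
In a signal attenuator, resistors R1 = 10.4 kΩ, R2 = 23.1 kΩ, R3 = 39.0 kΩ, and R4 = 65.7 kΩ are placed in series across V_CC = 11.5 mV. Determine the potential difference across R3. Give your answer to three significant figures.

V ≈ 3.25 mV

ΣR = 10.4 + 23.1 + 39.0 + 65.7 = 138.2 kΩ.
By the voltage-divider rule, V = 11.5 × 39.00/138.2 = 3.245 mV.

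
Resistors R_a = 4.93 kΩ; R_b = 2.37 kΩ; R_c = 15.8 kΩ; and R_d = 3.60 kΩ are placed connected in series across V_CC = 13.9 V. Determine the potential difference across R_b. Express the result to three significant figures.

V ≈ 1.23 V

ΣR = 4.93 + 2.37 + 15.8 + 3.60 = 26.70 kΩ.
By the voltage-divider rule, V = 13.9 × 2.370/26.70 = 1.234 V.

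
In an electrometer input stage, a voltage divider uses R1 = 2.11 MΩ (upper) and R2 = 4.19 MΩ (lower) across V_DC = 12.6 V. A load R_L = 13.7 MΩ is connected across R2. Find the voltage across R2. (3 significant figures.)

V_out ≈ 7.60 V

The load sits in parallel with R2, giving an effective lower resistance R2' = R2·R_L/(R2+R_L) = 3.209 MΩ.
Then V_out = V_DC · R2'/(R1 + R2') = 12.6 × 3.209/5.319 = 7.601 V.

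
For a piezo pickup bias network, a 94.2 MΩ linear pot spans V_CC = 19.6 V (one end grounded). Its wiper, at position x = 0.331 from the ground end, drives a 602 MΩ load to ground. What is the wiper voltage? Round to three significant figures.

The pot divides into 63.02 MΩ above the wiper and 31.18 MΩ below.
(x·R_p) ‖ R_L = 29.64 MΩ.
V_out = 19.6 × 29.64/(63.02 + 29.64) = 6.270 V.

V_out ≈ 6.27 V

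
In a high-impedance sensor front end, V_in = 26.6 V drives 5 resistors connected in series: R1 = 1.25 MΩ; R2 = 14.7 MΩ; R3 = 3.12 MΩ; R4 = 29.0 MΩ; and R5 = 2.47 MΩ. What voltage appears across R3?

V ≈ 1.64 V

ΣR = 1.25 + 14.7 + 3.12 + 29.0 + 2.47 = 50.54 MΩ.
By the voltage-divider rule, V = 26.6 × 3.120/50.54 = 1.642 V.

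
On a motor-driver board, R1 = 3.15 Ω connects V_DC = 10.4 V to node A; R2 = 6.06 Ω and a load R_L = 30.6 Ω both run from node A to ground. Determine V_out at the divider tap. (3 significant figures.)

V_out ≈ 6.41 V

The load sits in parallel with R2, giving an effective lower resistance R2' = R2·R_L/(R2+R_L) = 5.058 Ω.
Now apply the divider: V_out = 10.4 × 0.6162 = 6.409 V.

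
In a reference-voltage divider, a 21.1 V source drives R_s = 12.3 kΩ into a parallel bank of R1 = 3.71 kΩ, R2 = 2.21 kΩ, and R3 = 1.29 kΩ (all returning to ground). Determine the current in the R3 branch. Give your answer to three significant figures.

I ≈ 0.842 mA

Equivalent of the parallel group: R_p = 0.6679 kΩ.
V_A = 21.1 × 0.6679/12.97 = 1.087 V.
Branch current I = V_A/R3 = 1.087/1.29 = 0.8424 mA.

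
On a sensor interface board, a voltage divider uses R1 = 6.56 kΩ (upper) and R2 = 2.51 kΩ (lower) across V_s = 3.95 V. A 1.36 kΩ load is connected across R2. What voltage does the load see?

V_out ≈ 0.468 V

The load sits in parallel with R2, giving an effective lower resistance R2' = R2·R_L/(R2+R_L) = 0.8821 kΩ.
Then V_out = V_s · R2'/(R1 + R2') = 3.95 × 0.8821/7.442 = 0.4682 V.
(Unloaded it would be 1.09 V; the load pulls it down.)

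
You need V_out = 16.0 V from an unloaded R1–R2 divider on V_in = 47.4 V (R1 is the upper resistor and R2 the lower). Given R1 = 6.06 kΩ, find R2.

The divider ratio is R2/(R1+R2) = 16.0/47.4 = 0.3376.
R2 = R1 · 0.3376/(1 − 0.3376) = 3.088 kΩ.

R2 ≈ 3.09 kΩ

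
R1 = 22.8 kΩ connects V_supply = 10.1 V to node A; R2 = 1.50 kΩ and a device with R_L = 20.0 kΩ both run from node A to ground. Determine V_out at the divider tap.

V_out ≈ 0.582 V

R2 ‖ R_L = (1.50 × 20.0)/(1.50 + 20.0) = 1.395 kΩ.
Now apply the divider: V_out = 10.1 × 0.05767 = 0.5825 V.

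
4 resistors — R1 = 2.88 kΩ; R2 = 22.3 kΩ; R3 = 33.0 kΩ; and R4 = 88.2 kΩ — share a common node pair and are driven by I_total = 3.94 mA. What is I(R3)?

Conductances: ΣG = 1/2.88 + 1/22.3 + 1/33.0 + 1/88.2 = 0.4337 (1/kΩ).
By the current-divider rule, I = I_total · G_k/ΣG = 3.94 × 0.06987 = 0.2753 mA.

I ≈ 0.275 mA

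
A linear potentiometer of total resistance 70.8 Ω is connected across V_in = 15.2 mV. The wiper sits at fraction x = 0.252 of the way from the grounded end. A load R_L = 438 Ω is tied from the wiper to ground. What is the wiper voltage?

V_out ≈ 3.72 mV

Split the track: R_lower = x·R_p = 17.84 Ω, R_upper = (1−x)·R_p = 52.96 Ω.
(x·R_p) ‖ R_L = 17.14 Ω.
Loaded-divider output: V_out = 15.2 × 0.2445 = 3.717 mV.
(Unloaded: V_out = x·V_in = 3.83 mV.)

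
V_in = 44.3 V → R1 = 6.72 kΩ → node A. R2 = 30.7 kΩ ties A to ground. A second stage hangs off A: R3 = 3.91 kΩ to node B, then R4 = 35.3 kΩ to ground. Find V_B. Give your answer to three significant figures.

V_B ≈ 28.7 V

The second stage (R3 + R4 = 39.21 kΩ) loads node A in parallel with R2.
Effective lower resistance at A: R2 ‖ 39.21 = 17.22 kΩ.
V_A = 44.3 × 17.22/(6.72 + 17.22) = 31.86 V.
Then the unloaded second divider: V_B = V_A × R4/(R3+R4) = 31.86 × 0.9003 = 28.69 V.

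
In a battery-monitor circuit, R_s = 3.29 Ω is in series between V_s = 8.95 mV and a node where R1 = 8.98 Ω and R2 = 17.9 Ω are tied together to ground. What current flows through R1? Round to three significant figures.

I ≈ 0.643 mA

Equivalent of the parallel group: R_p = 5.980 Ω.
V_A by voltage divider: V_A = 8.95 × 5.980/(3.29 + 5.980) = 5.774 mV.
Branch current I = V_A/R1 = 5.774/8.98 = 0.6429 mA.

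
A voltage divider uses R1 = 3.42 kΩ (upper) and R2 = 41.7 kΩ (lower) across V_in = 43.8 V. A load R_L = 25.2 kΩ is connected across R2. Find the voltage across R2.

The load sits in parallel with R2, giving an effective lower resistance R2' = R2·R_L/(R2+R_L) = 15.71 kΩ.
Then V_out = V_in · R2'/(R1 + R2') = 43.8 × 15.71/19.13 = 35.97 V.
(Unloaded it would be 40.5 V; the load pulls it down.)

V_out ≈ 36.0 V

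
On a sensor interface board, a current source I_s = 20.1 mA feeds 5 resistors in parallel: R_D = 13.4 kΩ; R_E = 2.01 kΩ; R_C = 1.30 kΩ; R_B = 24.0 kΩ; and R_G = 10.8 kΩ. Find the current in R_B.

Total conductance ΣG = 1/13.4 + 1/2.01 + 1/1.30 + 1/24.0 + 1/10.8 = 1.476 (units of 1/kΩ).
By the current-divider rule, I = I_s · G_k/ΣG = 20.1 × 0.02824 = 0.5676 mA.

I ≈ 0.568 mA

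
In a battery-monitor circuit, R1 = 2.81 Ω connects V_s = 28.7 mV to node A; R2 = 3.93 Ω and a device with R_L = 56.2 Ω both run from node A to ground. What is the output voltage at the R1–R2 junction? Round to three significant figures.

The load sits in parallel with R2, giving an effective lower resistance R2' = R2·R_L/(R2+R_L) = 3.673 Ω.
Then V_out = V_s · R2'/(R1 + R2') = 28.7 × 3.673/6.483 = 16.26 mV.

V_out ≈ 16.3 mV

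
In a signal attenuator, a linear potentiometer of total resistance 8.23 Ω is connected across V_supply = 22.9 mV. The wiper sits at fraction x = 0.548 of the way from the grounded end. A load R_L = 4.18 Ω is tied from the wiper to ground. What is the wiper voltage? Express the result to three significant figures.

V_out ≈ 8.44 mV

The pot divides into 3.720 Ω above the wiper and 4.510 Ω below.
(x·R_p) ‖ R_L = 2.169 Ω.
V_out = 22.9 × 2.169/(3.720 + 2.169) = 8.435 mV.
(Unloaded: V_out = x·V_supply = 12.5 mV.)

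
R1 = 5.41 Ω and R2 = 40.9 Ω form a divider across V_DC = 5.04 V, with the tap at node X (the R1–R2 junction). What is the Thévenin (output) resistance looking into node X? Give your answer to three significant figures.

Zeroing V_DC shorts the top of R1 to ground, so R_th = R1 ‖ R2 = 4.778 Ω.

R_th ≈ 4.78 Ω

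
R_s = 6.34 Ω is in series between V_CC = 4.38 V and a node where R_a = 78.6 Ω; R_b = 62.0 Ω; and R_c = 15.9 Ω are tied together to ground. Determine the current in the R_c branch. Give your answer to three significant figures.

Equivalent of the parallel group: R_p = 10.90 Ω.
V_A = 4.38 × 10.90/17.24 = 2.769 V.
Branch current I = V_A/R_c = 2.769/15.9 = 0.1742 A.
(Check via current divider: I_total = 0.2541 A; share G_k/ΣG = 0.6855 → same result.)

I ≈ 0.174 A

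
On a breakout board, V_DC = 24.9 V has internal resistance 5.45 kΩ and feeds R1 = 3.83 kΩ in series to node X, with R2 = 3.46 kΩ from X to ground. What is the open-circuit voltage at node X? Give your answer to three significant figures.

V_th ≈ 6.76 V

R1' = 5.45 + 3.83 = 9.280 kΩ (source resistance + R1).
V_th is the unloaded tap voltage: V_DC · R2/(R1'+R2) = 24.9 × 0.2716 = 6.762 V.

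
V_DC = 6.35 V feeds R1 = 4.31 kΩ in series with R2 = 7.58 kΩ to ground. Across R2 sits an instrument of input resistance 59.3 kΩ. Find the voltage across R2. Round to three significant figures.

First combine the lower leg with the load: R2 ‖ R_L = 6.721 kΩ.
Then V_out = V_DC · R2'/(R1 + R2') = 6.35 × 6.721/11.03 = 3.869 V.

V_out ≈ 3.87 V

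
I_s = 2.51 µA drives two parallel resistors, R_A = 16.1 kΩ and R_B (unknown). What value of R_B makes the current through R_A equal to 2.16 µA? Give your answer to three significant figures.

R_B ≈ 99.4 kΩ

The fraction through R_A equals R_B/(R_A+R_B).
2.16/2.51 = R_B/(R_A + R_B) → R_B = R_A · (0.8606)/(1 − 0.8606) = 16.1 × 6.171 = 99.36 kΩ.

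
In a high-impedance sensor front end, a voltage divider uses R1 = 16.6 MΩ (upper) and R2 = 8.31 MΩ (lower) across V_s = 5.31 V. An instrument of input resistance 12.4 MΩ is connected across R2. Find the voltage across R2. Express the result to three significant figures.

First combine the lower leg with the load: R2 ‖ R_L = 4.976 MΩ.
Now apply the divider: V_out = 5.31 × 0.2306 = 1.225 V.

V_out ≈ 1.22 V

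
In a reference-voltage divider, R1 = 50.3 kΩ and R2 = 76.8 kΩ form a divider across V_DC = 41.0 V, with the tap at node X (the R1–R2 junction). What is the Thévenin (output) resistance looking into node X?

Zeroing V_DC shorts the top of R1 to ground, so R_th = R1 ‖ R2 = 30.39 kΩ.

R_th ≈ 30.4 kΩ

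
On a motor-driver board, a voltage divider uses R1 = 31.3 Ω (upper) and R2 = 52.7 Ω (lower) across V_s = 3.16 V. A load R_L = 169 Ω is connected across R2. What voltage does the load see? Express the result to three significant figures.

V_out ≈ 1.78 V

First combine the lower leg with the load: R2 ‖ R_L = 40.17 Ω.
Then V_out = V_s · R2'/(R1 + R2') = 3.16 × 40.17/71.47 = 1.776 V.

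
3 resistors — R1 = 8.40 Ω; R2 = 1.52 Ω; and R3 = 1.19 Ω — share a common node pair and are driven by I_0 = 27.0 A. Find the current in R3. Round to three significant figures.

Conductances: ΣG = 1/8.40 + 1/1.52 + 1/1.19 = 1.617 (1/Ω).
R3 takes the fraction G_k/ΣG = 0.8403/1.617 = 0.5196, so I = 27.0 × 0.5196 = 14.03 A.

I ≈ 14.0 A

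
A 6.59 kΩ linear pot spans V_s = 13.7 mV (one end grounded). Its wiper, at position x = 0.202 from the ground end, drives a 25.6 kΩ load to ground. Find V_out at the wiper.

V_out ≈ 2.66 mV

Split the track: R_lower = x·R_p = 1.331 kΩ, R_upper = (1−x)·R_p = 5.259 kΩ.
(x·R_p) ‖ R_L = 1.265 kΩ.
V_out = 13.7 × 1.265/(5.259 + 1.265) = 2.657 mV.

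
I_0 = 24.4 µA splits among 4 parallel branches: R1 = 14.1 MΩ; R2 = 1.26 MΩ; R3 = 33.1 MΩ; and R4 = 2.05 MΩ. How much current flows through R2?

Conductances: ΣG = 1/14.1 + 1/1.26 + 1/33.1 + 1/2.05 = 1.383 (1/MΩ).
R2 takes the fraction G_k/ΣG = 0.7937/1.383 = 0.5740, so I = 24.4 × 0.5740 = 14.01 µA.

I ≈ 14.0 µA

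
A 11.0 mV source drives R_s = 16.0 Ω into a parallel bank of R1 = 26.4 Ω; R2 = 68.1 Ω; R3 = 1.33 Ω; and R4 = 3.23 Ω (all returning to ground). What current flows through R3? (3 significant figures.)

I ≈ 0.439 mA

Equivalent of the parallel group: R_p = 0.8976 Ω.
V_A = 11.0 × 0.8976/16.90 = 0.5843 mV.
I(R3) = V_A / R3 = 0.5843/1.33 = 0.4394 mA.
(Check via current divider: I_total = 0.6510 mA; share G_k/ΣG = 0.6749 → same result.)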